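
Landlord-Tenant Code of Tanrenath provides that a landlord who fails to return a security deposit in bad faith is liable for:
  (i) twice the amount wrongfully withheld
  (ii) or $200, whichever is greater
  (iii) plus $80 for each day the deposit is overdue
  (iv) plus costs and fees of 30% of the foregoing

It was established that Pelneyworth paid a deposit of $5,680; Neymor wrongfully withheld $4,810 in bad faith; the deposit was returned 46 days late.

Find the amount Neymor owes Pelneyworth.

Doubled: 2 × $4,810 = $9,620
Minimum $200: $9,620 meets the minimum, no increase.
Late-return penalty: 46 × $80 = $3,680
Damages plus late penalty: $9,620 + $3,680 = $13,300
Costs and fees: 30% of $13,300 = $3,990
Total recovery: $13,300 + $3,990 = $17,290

$17,290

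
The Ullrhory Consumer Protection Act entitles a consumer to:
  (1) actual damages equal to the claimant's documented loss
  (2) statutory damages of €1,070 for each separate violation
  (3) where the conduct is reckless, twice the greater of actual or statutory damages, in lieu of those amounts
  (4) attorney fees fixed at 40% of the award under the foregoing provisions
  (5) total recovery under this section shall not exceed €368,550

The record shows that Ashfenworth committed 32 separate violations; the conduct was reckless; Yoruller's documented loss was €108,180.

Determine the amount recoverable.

Statutory damages: 32 × €1,070 = €34,240
Greater of actual damages (€108,180) or statutory damages (€34,240): €108,180
Doubled: 2 × €108,180 = €216,360
Attorney fees: 40% of €216,360 = €86,544
Total before cap: €216,360 + €86,544 = €302,904
Cap at €368,550: €302,904 is within the cap, no reduction.

€302,904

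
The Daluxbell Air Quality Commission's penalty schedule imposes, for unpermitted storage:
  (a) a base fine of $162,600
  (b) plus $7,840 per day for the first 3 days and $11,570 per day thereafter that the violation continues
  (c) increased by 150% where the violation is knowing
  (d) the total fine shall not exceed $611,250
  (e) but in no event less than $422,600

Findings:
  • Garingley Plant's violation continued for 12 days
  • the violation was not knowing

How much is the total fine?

$422,600

First 3 days: 3 × $7,840 = $23,520
Remaining days: (12 − 3) × $11,570 = $104,130
Per-day component: $23,520 + $104,130 = $127,650
Base plus per-day: $162,600 + $127,650 = $290,250
The violation was not knowing: no 150% increase.
Cap at $611,250: $290,250 is within the cap, no reduction.
Minimum $422,600: $290,250 is below the minimum → $422,600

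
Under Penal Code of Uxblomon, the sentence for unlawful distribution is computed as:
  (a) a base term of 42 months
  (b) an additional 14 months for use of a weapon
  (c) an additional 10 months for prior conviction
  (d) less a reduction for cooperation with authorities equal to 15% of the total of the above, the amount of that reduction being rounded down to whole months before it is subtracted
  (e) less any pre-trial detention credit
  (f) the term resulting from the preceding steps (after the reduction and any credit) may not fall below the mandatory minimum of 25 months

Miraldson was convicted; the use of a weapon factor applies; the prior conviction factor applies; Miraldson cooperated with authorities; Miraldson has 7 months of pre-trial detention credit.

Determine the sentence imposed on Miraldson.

Use of a weapon enhancement: +14 months
Prior conviction enhancement: +10 months
Adjusted term: 42 months + 14 months + 10 months = 66 months
Cooperation with authorities reduction: 15% of 66 months = 9 months (rounded down)
After reduction: 66 − 9 = 57 months
Less pre-trial detention credit: 57 months − 7 months = 50 months
Minimum 25 months: 50 months meets the minimum, no increase.

50 months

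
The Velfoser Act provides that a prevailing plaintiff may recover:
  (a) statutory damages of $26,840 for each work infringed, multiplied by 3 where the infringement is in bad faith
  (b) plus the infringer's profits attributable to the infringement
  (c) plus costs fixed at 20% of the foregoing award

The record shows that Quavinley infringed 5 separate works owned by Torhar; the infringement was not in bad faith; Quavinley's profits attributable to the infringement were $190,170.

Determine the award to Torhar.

Statutory damages: 5 × $26,840 = $134,200
Infringement not in bad faith: no ×3 enhancement.
Combined award: $134,200 + $190,170 = $324,370
Costs: 20% of $324,370 = $64,874
Award plus costs: $324,370 + $64,874 = $389,244

Award: $389,244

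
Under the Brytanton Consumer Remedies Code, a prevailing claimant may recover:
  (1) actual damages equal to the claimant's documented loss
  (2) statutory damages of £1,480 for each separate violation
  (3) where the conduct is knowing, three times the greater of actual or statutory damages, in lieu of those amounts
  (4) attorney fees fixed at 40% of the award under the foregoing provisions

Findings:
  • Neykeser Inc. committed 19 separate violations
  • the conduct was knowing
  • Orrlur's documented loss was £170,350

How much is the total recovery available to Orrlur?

Statutory damages: 19 × £1,480 = £28,120
Greater of actual damages (£170,350) or statutory damages (£28,120): £170,350
Trebled: 3 × £170,350 = £511,050
Attorney fees: 40% of £511,050 = £204,420
Total recovery: £511,050 + £204,420 = £715,470

£715,470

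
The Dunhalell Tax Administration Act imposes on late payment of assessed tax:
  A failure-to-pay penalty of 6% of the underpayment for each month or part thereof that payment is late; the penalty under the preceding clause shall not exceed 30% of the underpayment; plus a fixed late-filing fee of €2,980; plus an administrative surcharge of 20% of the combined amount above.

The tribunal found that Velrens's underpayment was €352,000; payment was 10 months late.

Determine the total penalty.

€130,296

Accrued rate: 6% × 10 = 60%, capped at 30% → 30%
Failure-to-pay penalty: 30% of €352,000 = €105,600
Penalty before surcharge: €105,600 + €2,980 = €108,580
Administrative surcharge: 20% of €108,580 = €21,716
Total penalty: €108,580 + €21,716 = €130,296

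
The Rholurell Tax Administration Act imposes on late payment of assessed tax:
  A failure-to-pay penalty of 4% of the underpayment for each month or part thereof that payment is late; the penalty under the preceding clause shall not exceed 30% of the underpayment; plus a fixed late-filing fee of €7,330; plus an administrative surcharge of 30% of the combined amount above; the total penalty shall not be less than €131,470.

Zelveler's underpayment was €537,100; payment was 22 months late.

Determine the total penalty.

Accrued rate: 4% × 22 = 88%, capped at 30% → 30%
Failure-to-pay penalty: 30% of €537,100 = €161,130
Penalty before surcharge: €161,130 + €7,330 = €168,460
Administrative surcharge: 30% of €168,460 = €50,538
Total penalty: €168,460 + €50,538 = €218,998
Minimum €131,470: €218,998 meets the minimum, no increase.

€218,998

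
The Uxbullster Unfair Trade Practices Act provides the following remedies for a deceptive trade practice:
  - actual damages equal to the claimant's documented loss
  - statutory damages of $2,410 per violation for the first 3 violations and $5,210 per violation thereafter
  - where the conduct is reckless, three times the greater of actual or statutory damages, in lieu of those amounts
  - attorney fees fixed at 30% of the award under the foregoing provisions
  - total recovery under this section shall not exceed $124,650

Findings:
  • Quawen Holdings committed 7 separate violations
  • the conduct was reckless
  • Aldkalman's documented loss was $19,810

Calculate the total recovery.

First 3 violations: 3 × $2,410 = $7,230
Remaining violations: (7 − 3) × $5,210 = $20,840
Statutory damages: $7,230 + $20,840 = $28,070
Greater of actual damages ($19,810) or statutory damages ($28,070): $28,070
Trebled: 3 × $28,070 = $84,210
Attorney fees: 30% of $84,210 = $25,263
Total before cap: $84,210 + $25,263 = $109,473
Cap at $124,650: $109,473 is within the cap, no reduction.

$109,473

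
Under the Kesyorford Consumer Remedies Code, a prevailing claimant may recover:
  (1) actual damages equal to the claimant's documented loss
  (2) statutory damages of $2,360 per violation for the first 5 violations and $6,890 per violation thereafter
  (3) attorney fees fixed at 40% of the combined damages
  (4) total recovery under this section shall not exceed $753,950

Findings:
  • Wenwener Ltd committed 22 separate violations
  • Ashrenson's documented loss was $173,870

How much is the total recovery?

$423,920

First 5 violations: 5 × $2,360 = $11,800
Remaining violations: (22 − 5) × $6,890 = $117,130
Statutory damages: $11,800 + $117,130 = $128,930
Combined damages: $173,870 + $128,930 = $302,800
Attorney fees: 40% of $302,800 = $121,120
Total before cap: $302,800 + $121,120 = $423,920
Cap at $753,950: $423,920 is within the cap, no reduction.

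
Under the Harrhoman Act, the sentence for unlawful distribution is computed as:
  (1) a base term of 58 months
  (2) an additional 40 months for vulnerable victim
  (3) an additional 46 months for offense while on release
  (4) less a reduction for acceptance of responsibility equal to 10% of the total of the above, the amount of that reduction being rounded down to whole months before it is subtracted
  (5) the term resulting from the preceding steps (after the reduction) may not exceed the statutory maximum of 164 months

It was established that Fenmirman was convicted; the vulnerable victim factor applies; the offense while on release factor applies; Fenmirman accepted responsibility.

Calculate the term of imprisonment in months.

Vulnerable victim enhancement: +40 months
Offense while on release enhancement: +46 months
Adjusted term: 58 months + 40 months + 46 months = 144 months
Acceptance of responsibility reduction: 10% of 144 months = 14 months (rounded down)
After reduction: 144 − 14 = 130 months
Cap at 164 months: 130 months is within the cap, no reduction.

Sentence: 130 months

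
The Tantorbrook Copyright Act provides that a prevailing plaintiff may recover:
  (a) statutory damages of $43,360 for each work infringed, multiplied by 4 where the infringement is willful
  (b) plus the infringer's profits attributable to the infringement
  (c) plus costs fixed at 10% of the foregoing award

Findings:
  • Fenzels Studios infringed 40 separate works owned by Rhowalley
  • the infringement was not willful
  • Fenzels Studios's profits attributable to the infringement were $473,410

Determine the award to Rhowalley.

$2,428,591

Statutory damages: 40 × $43,360 = $1,734,400
Infringement not willful: no ×4 enhancement.
Combined award: $1,734,400 + $473,410 = $2,207,810
Costs: 10% of $2,207,810 = $220,781
Award plus costs: $2,207,810 + $220,781 = $2,428,591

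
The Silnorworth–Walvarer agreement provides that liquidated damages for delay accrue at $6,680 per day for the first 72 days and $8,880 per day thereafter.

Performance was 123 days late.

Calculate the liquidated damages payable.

$933,840

First 72 days: 72 × $6,680 = $480,960
Remaining days: (123 − 72) × $8,880 = $452,880
Accrued per-day damages: $480,960 + $452,880 = $933,840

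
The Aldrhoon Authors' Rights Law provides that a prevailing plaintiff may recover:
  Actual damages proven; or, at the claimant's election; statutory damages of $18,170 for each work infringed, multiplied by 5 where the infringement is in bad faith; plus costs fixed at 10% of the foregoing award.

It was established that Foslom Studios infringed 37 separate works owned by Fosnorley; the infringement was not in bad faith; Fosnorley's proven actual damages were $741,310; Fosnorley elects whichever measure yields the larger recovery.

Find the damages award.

$815,441

Statutory damages: 37 × $18,170 = $672,290
Infringement not in bad faith: no ×5 enhancement.
Greater of actual damages ($741,310) or statutory damages ($672,290): $741,310
Costs: 10% of $741,310 = $74,131
Award plus costs: $741,310 + $74,131 = $815,441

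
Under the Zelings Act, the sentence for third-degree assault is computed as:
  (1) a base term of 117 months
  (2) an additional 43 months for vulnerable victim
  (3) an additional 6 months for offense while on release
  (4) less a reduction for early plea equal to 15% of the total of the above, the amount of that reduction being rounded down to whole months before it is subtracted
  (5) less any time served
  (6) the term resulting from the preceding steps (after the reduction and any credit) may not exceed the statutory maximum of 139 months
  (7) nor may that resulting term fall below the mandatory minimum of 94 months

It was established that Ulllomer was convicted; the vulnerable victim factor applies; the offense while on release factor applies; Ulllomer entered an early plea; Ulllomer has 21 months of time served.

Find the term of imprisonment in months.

121 months

Vulnerable victim enhancement: +43 months
Offense while on release enhancement: +6 months
Adjusted term: 117 months + 43 months + 6 months = 166 months
Early plea reduction: 15% of 166 months = 24 months (rounded down)
After reduction: 166 − 24 = 142 months
Less time served: 142 months − 21 months = 121 months
Cap at 139 months: 121 months is within the cap, no reduction.
Minimum 94 months: 121 months meets the minimum, no increase.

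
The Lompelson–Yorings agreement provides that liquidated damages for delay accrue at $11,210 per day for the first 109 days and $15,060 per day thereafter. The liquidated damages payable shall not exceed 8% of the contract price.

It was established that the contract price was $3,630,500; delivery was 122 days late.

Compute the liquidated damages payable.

First 109 days: 109 × $11,210 = $1,221,890
Remaining days: (122 − 109) × $15,060 = $195,780
Accrued per-day damages: $1,221,890 + $195,780 = $1,417,670
Cap: 8% of $3,630,500 = $290,440
Cap at $290,440: $1,417,670 exceeds the cap → $290,440

$290,440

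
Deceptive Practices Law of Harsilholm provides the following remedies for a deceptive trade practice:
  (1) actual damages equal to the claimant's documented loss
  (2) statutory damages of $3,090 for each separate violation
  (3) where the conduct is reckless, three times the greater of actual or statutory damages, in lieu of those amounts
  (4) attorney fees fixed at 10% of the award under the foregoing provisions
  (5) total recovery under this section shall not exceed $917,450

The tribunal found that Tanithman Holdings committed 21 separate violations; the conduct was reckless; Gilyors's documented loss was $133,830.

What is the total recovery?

$441,639

Statutory damages: 21 × $3,090 = $64,890
Greater of actual damages ($133,830) or statutory damages ($64,890): $133,830
Trebled: 3 × $133,830 = $401,490
Attorney fees: 10% of $401,490 = $40,149
Total before cap: $401,490 + $40,149 = $441,639
Cap at $917,450: $441,639 is within the cap, no reduction.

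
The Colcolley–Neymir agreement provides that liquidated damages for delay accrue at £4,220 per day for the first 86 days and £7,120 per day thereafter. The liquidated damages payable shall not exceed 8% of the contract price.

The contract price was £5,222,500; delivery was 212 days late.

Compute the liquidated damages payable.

£417,800

First 86 days: 86 × £4,220 = £362,920
Remaining days: (212 − 86) × £7,120 = £897,120
Accrued per-day damages: £362,920 + £897,120 = £1,260,040
Cap: 8% of £5,222,500 = £417,800
Cap at £417,800: £1,260,040 exceeds the cap → £417,800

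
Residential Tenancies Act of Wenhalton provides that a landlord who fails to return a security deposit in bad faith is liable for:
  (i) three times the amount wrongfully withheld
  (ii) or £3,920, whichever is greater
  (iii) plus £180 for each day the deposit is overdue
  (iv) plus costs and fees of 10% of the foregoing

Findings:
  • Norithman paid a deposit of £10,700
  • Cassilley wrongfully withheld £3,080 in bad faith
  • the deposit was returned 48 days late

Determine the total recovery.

£19,668

Trebled: 3 × £3,080 = £9,240
Minimum £3,920: £9,240 meets the minimum, no increase.
Late-return penalty: 48 × £180 = £8,640
Damages plus late penalty: £9,240 + £8,640 = £17,880
Costs and fees: 10% of £17,880 = £1,788
Total recovery: £17,880 + £1,788 = £19,668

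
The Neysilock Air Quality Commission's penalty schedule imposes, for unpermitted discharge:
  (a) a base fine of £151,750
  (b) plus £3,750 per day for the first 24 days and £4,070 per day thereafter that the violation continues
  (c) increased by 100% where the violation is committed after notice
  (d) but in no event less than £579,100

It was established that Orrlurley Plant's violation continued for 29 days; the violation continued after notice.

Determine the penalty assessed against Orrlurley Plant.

First 24 days: 24 × £3,750 = £90,000
Remaining days: (29 − 24) × £4,070 = £20,350
Per-day component: £90,000 + £20,350 = £110,350
Base plus per-day: £151,750 + £110,350 = £262,100
Enhancement: 100% of £262,100 = £262,100
Enhanced fine: £262,100 + £262,100 = £524,200
Minimum £579,100: £524,200 is below the minimum → £579,100

£579,100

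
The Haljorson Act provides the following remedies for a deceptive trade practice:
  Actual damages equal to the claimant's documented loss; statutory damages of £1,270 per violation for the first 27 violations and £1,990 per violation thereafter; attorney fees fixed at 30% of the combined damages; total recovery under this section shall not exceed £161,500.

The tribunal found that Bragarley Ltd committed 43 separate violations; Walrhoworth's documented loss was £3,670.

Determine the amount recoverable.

First 27 violations: 27 × £1,270 = £34,290
Remaining violations: (43 − 27) × £1,990 = £31,840
Statutory damages: £34,290 + £31,840 = £66,130
Combined damages: £3,670 + £66,130 = £69,800
Attorney fees: 30% of £69,800 = £20,940
Total before cap: £69,800 + £20,940 = £90,740
Cap at £161,500: £90,740 is within the cap, no reduction.

Total recovery: £90,740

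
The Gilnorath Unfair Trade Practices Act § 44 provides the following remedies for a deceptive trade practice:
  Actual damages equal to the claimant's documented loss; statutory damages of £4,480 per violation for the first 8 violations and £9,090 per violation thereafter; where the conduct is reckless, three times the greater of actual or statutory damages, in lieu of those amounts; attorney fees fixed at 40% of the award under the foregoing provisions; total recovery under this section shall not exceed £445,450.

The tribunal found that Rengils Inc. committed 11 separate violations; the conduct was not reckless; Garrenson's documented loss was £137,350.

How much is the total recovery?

£280,644

First 8 violations: 8 × £4,480 = £35,840
Remaining violations: (11 − 8) × £9,090 = £27,270
Statutory damages: £35,840 + £27,270 = £63,110
Conduct not reckless: the in-lieu enhancement does not apply.
Actual plus statutory damages: £137,350 + £63,110 = £200,460
Attorney fees: 40% of £200,460 = £80,184
Total before cap: £200,460 + £80,184 = £280,644
Cap at £445,450: £280,644 is within the cap, no reduction.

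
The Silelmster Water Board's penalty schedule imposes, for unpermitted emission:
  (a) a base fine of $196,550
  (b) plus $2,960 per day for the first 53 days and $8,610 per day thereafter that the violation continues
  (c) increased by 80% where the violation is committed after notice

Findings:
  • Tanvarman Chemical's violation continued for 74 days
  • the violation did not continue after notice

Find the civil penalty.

$534,240

First 53 days: 53 × $2,960 = $156,880
Remaining days: (74 − 53) × $8,610 = $180,810
Per-day component: $156,880 + $180,810 = $337,690
Base plus per-day: $196,550 + $337,690 = $534,240
The violation did not continue after notice: no 80% increase.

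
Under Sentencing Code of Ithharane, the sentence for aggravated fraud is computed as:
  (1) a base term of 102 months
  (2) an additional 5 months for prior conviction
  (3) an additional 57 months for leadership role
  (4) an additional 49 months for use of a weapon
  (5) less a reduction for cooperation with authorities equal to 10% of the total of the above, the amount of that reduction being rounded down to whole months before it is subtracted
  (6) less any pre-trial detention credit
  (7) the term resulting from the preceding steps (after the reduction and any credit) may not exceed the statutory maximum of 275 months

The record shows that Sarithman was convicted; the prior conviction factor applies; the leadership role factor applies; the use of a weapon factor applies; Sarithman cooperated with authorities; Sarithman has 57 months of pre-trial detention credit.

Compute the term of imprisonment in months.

135 months

Prior conviction enhancement: +5 months
Leadership role enhancement: +57 months
Use of a weapon enhancement: +49 months
Adjusted term: 102 months + 5 months + 57 months + 49 months = 213 months
Cooperation with authorities reduction: 10% of 213 months = 21 months (rounded down)
After reduction: 213 − 21 = 192 months
Less pre-trial detention credit: 192 months − 57 months = 135 months
Cap at 275 months: 135 months is within the cap, no reduction.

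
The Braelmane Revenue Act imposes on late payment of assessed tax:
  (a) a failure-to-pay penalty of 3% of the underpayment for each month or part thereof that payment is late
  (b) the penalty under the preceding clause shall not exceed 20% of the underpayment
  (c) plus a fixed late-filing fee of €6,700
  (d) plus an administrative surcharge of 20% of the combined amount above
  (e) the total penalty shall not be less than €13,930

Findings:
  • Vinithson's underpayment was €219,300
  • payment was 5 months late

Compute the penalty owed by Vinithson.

€47,514

Accrued rate: 3% × 5 = 15%, capped at 20% → 15%
Failure-to-pay penalty: 15% of €219,300 = €32,895
Penalty before surcharge: €32,895 + €6,700 = €39,595
Administrative surcharge: 20% of €39,595 = €7,919
Total penalty: €39,595 + €7,919 = €47,514
Minimum €13,930: €47,514 meets the minimum, no increase.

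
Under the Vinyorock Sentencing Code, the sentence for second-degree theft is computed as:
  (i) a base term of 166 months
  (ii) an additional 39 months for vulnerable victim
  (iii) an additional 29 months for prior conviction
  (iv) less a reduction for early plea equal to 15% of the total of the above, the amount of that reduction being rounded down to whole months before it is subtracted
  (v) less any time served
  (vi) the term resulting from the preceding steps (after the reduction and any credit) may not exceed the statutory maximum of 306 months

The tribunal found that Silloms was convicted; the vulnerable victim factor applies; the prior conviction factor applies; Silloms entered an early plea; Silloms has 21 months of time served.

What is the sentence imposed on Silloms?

178 months

Vulnerable victim enhancement: +39 months
Prior conviction enhancement: +29 months
Adjusted term: 166 months + 39 months + 29 months = 234 months
Early plea reduction: 15% of 234 months = 35 months (rounded down)
After reduction: 234 − 35 = 199 months
Less time served: 199 months − 21 months = 178 months
Cap at 306 months: 178 months is within the cap, no reduction.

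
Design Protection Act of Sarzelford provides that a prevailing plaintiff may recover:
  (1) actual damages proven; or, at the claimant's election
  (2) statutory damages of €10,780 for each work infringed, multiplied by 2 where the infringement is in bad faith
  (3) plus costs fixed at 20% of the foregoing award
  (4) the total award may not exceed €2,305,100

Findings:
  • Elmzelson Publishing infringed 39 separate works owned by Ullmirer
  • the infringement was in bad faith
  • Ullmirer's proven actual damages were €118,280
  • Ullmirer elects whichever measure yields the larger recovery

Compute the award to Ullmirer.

€1,009,008

Statutory damages: 39 × €10,780 = €420,420
Doubled: 2 × €420,420 = €840,840
Greater of actual damages (€118,280) or enhanced statutory damages (€840,840): €840,840
Costs: 20% of €840,840 = €168,168
Award plus costs: €840,840 + €168,168 = €1,009,008
Cap at €2,305,100: €1,009,008 is within the cap, no reduction.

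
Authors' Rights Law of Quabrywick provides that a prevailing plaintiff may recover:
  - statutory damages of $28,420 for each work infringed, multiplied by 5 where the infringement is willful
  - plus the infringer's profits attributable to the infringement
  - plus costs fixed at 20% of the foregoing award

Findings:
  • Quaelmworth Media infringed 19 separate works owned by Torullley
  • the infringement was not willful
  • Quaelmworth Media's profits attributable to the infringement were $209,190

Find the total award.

$899,004

Statutory damages: 19 × $28,420 = $539,980
Infringement not willful: no ×5 enhancement.
Combined award: $539,980 + $209,190 = $749,170
Costs: 20% of $749,170 = $149,834
Award plus costs: $749,170 + $149,834 = $899,004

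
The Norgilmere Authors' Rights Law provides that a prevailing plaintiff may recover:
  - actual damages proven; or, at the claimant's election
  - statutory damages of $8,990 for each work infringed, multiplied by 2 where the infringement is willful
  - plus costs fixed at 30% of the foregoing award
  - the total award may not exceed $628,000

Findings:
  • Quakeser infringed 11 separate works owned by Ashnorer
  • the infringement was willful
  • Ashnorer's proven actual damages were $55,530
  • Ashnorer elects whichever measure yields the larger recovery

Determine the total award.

Statutory damages: 11 × $8,990 = $98,890
Doubled: 2 × $98,890 = $197,780
Greater of actual damages ($55,530) or enhanced statutory damages ($197,780): $197,780
Costs: 30% of $197,780 = $59,334
Award plus costs: $197,780 + $59,334 = $257,114
Cap at $628,000: $257,114 is within the cap, no reduction.

$257,114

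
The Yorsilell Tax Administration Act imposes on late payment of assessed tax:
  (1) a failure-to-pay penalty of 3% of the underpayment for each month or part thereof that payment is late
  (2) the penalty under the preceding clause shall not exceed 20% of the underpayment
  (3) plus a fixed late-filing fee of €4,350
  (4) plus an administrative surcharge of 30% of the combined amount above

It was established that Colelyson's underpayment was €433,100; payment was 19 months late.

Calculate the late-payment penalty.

Accrued rate: 3% × 19 = 57%, capped at 20% → 20%
Failure-to-pay penalty: 20% of €433,100 = €86,620
Penalty before surcharge: €86,620 + €4,350 = €90,970
Administrative surcharge: 30% of €90,970 = €27,291
Total penalty: €90,970 + €27,291 = €118,261

Penalty: €118,261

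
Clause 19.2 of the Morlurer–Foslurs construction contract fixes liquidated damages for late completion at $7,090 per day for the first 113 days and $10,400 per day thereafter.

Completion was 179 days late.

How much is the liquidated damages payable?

$1,487,570

First 113 days: 113 × $7,090 = $801,170
Remaining days: (179 − 113) × $10,400 = $686,400
Accrued per-day damages: $801,170 + $686,400 = $1,487,570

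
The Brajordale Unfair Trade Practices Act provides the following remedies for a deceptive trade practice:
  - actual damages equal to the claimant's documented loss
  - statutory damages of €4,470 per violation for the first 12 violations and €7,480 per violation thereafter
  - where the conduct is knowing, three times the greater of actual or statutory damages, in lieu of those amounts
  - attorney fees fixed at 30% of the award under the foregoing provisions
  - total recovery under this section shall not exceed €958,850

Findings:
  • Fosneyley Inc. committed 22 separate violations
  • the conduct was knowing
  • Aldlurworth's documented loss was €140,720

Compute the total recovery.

€548,808

First 12 violations: 12 × €4,470 = €53,640
Remaining violations: (22 − 12) × €7,480 = €74,800
Statutory damages: €53,640 + €74,800 = €128,440
Greater of actual damages (€140,720) or statutory damages (€128,440): €140,720
Trebled: 3 × €140,720 = €422,160
Attorney fees: 30% of €422,160 = €126,648
Total before cap: €422,160 + €126,648 = €548,808
Cap at €958,850: €548,808 is within the cap, no reduction.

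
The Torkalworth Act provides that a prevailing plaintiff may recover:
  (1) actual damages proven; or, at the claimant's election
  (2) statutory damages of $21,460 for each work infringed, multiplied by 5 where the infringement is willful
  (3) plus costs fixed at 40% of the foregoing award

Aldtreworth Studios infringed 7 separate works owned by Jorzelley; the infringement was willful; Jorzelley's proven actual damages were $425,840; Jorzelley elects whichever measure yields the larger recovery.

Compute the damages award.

Statutory damages: 7 × $21,460 = $150,220
Multiplied by 5: 5 × $150,220 = $751,100
Greater of actual damages ($425,840) or enhanced statutory damages ($751,100): $751,100
Costs: 40% of $751,100 = $300,440
Award plus costs: $751,100 + $300,440 = $1,051,540

Award: $1,051,540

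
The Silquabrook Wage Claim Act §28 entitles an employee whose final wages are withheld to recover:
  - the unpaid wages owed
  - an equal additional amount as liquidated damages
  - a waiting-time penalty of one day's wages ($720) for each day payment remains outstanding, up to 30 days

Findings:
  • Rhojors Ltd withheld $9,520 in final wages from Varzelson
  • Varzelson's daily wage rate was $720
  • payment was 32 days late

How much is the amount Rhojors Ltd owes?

Liquidated damages (equal amount): $9,520
Penalty days: min(32, 30) = 30
Waiting-time penalty: 30 × $720 = $21,600
Total award: $9,520 + $9,520 + $21,600 = $40,640

Total award: $40,640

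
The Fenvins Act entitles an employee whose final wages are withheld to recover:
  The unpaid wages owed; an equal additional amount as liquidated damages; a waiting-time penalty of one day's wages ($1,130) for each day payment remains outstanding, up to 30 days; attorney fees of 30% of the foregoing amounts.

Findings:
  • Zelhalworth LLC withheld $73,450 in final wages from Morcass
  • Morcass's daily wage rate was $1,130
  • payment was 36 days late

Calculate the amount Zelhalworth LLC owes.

$235,040

Liquidated damages (equal amount): $73,450
Penalty days: min(36, 30) = 30
Waiting-time penalty: 30 × $1,130 = $33,900
Subtotal: $73,450 + $73,450 + $33,900 = $180,800
Attorney fees: 30% of $180,800 = $54,240
Total award: $180,800 + $54,240 = $235,040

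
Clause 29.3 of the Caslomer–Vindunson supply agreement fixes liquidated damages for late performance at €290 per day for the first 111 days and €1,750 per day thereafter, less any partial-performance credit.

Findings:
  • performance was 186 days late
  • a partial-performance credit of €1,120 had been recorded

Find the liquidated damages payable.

€162,320

First 111 days: 111 × €290 = €32,190
Remaining days: (186 − 111) × €1,750 = €131,250
Accrued per-day damages: €32,190 + €131,250 = €163,440
Less partial-performance credit: €163,440 − €1,120 = €162,320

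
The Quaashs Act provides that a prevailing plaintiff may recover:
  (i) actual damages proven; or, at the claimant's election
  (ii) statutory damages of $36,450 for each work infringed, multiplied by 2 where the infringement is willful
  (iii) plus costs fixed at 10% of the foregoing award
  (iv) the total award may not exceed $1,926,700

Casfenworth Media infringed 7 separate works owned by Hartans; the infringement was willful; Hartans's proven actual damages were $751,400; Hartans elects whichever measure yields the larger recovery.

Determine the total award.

Statutory damages: 7 × $36,450 = $255,150
Doubled: 2 × $255,150 = $510,300
Greater of actual damages ($751,400) or enhanced statutory damages ($510,300): $751,400
Costs: 10% of $751,400 = $75,140
Award plus costs: $751,400 + $75,140 = $826,540
Cap at $1,926,700: $826,540 is within the cap, no reduction.

Award: $826,540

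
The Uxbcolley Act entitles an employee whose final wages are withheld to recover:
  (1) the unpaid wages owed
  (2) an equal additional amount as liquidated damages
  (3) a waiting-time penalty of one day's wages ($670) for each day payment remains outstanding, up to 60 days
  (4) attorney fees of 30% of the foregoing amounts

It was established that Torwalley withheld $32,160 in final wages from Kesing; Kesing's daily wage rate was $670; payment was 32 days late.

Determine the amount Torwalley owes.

$111,488

Liquidated damages (equal amount): $32,160
Penalty days: min(32, 60) = 32
Waiting-time penalty: 32 × $670 = $21,440
Subtotal: $32,160 + $32,160 + $21,440 = $85,760
Attorney fees: 30% of $85,760 = $25,728
Total award: $85,760 + $25,728 = $111,488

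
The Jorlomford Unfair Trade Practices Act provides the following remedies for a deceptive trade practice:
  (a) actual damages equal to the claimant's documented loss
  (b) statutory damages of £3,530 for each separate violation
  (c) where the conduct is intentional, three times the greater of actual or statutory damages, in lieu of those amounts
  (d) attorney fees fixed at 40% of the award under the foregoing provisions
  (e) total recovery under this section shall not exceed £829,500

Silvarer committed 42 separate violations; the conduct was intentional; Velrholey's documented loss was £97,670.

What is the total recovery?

Statutory damages: 42 × £3,530 = £148,260
Greater of actual damages (£97,670) or statutory damages (£148,260): £148,260
Trebled: 3 × £148,260 = £444,780
Attorney fees: 40% of £444,780 = £177,912
Total before cap: £444,780 + £177,912 = £622,692
Cap at £829,500: £622,692 is within the cap, no reduction.

£622,692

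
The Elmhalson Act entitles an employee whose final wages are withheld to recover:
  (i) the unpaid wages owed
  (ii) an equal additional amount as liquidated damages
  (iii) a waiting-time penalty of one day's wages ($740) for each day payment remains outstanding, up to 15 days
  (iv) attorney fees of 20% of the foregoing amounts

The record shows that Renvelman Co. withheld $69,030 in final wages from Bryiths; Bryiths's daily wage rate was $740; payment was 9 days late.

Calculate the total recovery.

$173,664

Liquidated damages (equal amount): $69,030
Penalty days: min(9, 15) = 9
Waiting-time penalty: 9 × $740 = $6,660
Subtotal: $69,030 + $69,030 + $6,660 = $144,720
Attorney fees: 20% of $144,720 = $28,944
Total award: $144,720 + $28,944 = $173,664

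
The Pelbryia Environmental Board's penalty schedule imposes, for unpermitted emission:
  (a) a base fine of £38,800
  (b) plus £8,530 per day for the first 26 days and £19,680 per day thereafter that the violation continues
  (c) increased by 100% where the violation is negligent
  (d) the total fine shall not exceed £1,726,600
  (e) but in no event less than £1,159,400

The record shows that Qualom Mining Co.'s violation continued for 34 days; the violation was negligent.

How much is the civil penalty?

First 26 days: 26 × £8,530 = £221,780
Remaining days: (34 − 26) × £19,680 = £157,440
Per-day component: £221,780 + £157,440 = £379,220
Base plus per-day: £38,800 + £379,220 = £418,020
Enhancement: 100% of £418,020 = £418,020
Enhanced fine: £418,020 + £418,020 = £836,040
Cap at £1,726,600: £836,040 is within the cap, no reduction.
Minimum £1,159,400: £836,040 is below the minimum → £1,159,400

Civil penalty: £1,159,400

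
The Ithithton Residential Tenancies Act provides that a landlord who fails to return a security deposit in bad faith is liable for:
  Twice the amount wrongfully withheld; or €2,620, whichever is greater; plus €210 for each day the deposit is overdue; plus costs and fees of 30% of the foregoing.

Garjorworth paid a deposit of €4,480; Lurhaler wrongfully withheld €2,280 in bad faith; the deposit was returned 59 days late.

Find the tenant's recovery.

Recovery: €22,035

Doubled: 2 × €2,280 = €4,560
Minimum €2,620: €4,560 meets the minimum, no increase.
Late-return penalty: 59 × €210 = €12,390
Damages plus late penalty: €4,560 + €12,390 = €16,950
Costs and fees: 30% of €16,950 = €5,085
Total recovery: €16,950 + €5,085 = €22,035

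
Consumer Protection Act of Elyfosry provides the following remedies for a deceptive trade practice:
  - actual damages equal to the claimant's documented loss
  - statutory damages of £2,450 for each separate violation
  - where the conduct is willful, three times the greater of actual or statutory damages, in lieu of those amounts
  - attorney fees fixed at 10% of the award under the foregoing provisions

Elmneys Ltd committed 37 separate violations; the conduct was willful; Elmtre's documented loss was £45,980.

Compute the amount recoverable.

Total recovery: £299,145

Statutory damages: 37 × £2,450 = £90,650
Greater of actual damages (£45,980) or statutory damages (£90,650): £90,650
Trebled: 3 × £90,650 = £271,950
Attorney fees: 10% of £271,950 = £27,195
Total recovery: £271,950 + £27,195 = £299,145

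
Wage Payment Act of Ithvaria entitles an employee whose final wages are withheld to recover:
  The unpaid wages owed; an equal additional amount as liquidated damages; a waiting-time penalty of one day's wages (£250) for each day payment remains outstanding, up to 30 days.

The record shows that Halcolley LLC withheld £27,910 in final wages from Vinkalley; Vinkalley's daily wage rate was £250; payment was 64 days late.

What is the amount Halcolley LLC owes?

£63,320

Liquidated damages (equal amount): £27,910
Penalty days: min(64, 30) = 30
Waiting-time penalty: 30 × £250 = £7,500
Total award: £27,910 + £27,910 + £7,500 = £63,320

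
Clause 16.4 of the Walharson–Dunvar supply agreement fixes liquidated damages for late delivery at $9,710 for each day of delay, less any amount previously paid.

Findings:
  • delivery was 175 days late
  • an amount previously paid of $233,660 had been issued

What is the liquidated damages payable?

Liquidated damages: $1,465,590

Per-day damages: 175 × $9,710 = $1,699,250
Less amount previously paid: $1,699,250 − $233,660 = $1,465,590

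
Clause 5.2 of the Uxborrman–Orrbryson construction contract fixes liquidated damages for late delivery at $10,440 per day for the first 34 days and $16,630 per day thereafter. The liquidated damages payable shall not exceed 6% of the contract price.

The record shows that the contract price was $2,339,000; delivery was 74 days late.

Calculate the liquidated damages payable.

First 34 days: 34 × $10,440 = $354,960
Remaining days: (74 − 34) × $16,630 = $665,200
Accrued per-day damages: $354,960 + $665,200 = $1,020,160
Cap: 6% of $2,339,000 = $140,340
Cap at $140,340: $1,020,160 exceeds the cap → $140,340

$140,340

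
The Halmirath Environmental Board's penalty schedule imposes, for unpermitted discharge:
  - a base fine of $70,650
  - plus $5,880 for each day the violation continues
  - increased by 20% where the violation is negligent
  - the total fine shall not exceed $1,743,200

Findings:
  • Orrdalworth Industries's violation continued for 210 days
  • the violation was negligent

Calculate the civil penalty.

Per-day component: 210 × $5,880 = $1,234,800
Base plus per-day: $70,650 + $1,234,800 = $1,305,450
Enhancement: 20% of $1,305,450 = $261,090
Enhanced fine: $1,305,450 + $261,090 = $1,566,540
Cap at $1,743,200: $1,566,540 is within the cap, no reduction.

Civil penalty: $1,566,540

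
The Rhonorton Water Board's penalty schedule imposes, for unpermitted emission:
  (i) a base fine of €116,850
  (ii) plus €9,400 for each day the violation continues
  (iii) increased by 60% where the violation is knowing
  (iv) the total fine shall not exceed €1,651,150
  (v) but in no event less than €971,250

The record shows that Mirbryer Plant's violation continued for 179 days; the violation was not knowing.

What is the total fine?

€1,651,150

Per-day component: 179 × €9,400 = €1,682,600
Base plus per-day: €116,850 + €1,682,600 = €1,799,450
The violation was not knowing: no 60% increase.
Cap at €1,651,150: €1,799,450 exceeds the cap → €1,651,150
Minimum €971,250: €1,651,150 meets the minimum, no increase.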